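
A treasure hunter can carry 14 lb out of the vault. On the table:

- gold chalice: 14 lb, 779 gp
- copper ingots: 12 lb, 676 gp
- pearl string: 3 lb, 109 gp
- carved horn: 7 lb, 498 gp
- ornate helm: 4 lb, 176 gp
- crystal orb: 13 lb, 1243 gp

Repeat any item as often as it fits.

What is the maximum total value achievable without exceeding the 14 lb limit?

1243

Crystal orb uses 13 of the 14 lb and totals 1243.
Nothing else within 14 lb beats 1243.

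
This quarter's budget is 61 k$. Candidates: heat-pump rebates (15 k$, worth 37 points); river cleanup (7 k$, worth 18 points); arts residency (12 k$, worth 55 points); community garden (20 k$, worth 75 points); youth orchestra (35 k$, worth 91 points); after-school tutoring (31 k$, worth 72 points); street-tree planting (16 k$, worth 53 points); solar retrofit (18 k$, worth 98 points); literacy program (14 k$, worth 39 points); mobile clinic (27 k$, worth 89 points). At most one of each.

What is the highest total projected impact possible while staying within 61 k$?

246

Taking river cleanup + arts residency + community garden + solar retrofit: 57 k$ used, 246 in projected impact.
That's the maximum — no swap from here does better than 246.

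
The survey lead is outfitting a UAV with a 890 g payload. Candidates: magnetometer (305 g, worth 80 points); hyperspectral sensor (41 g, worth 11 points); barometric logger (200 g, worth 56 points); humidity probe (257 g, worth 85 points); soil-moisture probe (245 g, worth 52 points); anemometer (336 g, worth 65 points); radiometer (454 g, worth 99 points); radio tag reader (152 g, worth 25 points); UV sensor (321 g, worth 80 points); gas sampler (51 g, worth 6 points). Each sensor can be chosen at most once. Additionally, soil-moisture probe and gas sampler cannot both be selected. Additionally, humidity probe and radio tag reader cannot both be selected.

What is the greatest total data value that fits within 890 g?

245

The ratio heuristic lands on magnetometer + hyperspectral sensor + barometric logger + humidity probe + gas sampler (238) but leaves 36 g idle.
The 292 g tied up in hyperspectral sensor and barometric logger and gas sampler is better spent on UV sensor — total rises to 245 (883 g).
The spare 7 g is too small for any remaining sensor, and no feasible exchange beats 245.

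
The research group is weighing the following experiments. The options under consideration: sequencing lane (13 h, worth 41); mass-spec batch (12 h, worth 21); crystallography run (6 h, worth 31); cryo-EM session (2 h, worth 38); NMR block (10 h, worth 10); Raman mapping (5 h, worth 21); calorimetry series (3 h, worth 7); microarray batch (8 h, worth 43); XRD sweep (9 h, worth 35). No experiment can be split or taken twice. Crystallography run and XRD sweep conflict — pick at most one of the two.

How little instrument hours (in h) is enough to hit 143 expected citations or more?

27

Look for the lowest-instrument combination reaching 143.
cryo-EM session + Raman mapping + calorimetry series + microarray batch + XRD sweep reaches 144 using 27 h.
Any bundle with less than 27 h falls short of 143.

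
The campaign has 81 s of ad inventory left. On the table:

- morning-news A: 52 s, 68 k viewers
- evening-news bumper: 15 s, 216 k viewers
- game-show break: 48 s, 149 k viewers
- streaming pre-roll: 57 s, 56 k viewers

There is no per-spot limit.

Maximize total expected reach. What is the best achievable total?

1080

Best packing: 5×evening-news bumper — 75 s, 1080 total.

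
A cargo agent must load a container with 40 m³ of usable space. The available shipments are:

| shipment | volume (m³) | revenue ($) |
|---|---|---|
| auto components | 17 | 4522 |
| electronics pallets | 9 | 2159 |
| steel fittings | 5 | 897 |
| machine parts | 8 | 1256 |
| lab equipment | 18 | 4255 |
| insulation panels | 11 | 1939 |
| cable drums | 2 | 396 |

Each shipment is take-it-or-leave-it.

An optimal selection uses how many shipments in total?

Best achievable revenue is 9674.
For example auto components + steel fittings + lab equipment achieves it, using 40 m³.
All optima have 3 shipments.

3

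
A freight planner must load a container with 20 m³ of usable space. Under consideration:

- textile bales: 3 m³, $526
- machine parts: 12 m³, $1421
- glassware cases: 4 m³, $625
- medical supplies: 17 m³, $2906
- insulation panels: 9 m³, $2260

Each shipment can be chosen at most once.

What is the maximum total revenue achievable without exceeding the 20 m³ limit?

3432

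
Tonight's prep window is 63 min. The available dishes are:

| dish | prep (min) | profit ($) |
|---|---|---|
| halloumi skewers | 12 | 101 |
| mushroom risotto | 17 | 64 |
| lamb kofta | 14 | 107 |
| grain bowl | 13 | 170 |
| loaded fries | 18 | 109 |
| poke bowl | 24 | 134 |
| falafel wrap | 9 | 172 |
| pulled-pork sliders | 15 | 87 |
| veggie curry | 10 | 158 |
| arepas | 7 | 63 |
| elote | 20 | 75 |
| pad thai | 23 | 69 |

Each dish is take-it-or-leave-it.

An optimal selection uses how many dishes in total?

Best achievable profit is 710.
halloumi skewers + grain bowl + loaded fries + falafel wrap + veggie curry hits 710 at 62 min.
Every optimal selection uses 5 dishes.

5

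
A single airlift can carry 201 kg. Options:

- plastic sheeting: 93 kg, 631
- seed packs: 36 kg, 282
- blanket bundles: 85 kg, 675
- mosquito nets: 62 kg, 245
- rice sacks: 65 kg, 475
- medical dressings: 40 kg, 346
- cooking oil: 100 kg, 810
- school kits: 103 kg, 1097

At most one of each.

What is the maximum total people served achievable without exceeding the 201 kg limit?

1772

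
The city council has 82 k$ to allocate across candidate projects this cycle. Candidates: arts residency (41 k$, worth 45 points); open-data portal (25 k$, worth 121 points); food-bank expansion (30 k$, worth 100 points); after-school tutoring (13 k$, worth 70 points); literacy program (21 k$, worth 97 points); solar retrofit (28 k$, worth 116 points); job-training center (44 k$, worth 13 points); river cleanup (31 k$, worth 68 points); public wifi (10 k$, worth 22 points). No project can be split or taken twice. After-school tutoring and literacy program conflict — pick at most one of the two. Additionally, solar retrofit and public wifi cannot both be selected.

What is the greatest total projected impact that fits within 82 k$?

Density check — after-school tutoring 5.38, open-data portal 4.84, literacy program 4.62, solar retrofit 4.14 are the best per k$.
Taking open-data portal + literacy program + solar retrofit: 74 k$ used, 334 in projected impact.
That's the maximum — no feasible swap from here does better than 334.

334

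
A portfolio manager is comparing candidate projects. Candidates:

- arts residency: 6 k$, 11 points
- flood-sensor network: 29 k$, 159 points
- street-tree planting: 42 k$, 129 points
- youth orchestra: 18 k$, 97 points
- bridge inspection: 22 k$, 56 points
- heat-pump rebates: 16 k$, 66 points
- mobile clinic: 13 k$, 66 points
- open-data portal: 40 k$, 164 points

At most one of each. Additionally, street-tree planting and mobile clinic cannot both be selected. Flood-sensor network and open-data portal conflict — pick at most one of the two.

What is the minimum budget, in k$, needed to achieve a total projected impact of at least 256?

Minimise k$ subject to total projected impact ≥ 256.
flood-sensor network + youth orchestra reaches 256 using 47 k$.
No combination under 47 k$ hits 256.

47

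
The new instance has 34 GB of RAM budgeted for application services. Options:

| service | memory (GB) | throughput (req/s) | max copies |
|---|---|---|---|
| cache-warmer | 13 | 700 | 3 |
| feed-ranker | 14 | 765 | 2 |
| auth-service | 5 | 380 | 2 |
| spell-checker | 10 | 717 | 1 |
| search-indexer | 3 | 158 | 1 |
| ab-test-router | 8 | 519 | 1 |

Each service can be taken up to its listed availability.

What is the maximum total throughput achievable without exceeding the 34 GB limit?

2242

By throughput per GB: auth-service 76.00, spell-checker 71.70, ab-test-router 64.88 lead.
Taking the top-ratio services first gives 2×auth-service + spell-checker + search-indexer + ab-test-router for 2154 (31 GB).
Replace search-indexer and ab-test-router with feed-ranker: the trade gains 88 net, giving 2242 at 34 GB.
That's the maximum — no swap from here does better than 2242.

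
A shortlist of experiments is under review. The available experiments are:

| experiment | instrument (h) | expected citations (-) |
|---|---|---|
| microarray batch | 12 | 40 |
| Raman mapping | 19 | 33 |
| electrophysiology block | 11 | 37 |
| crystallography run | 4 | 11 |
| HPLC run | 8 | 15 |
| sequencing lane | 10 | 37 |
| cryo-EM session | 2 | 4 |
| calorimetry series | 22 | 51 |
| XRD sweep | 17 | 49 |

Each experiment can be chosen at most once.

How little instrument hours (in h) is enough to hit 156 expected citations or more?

50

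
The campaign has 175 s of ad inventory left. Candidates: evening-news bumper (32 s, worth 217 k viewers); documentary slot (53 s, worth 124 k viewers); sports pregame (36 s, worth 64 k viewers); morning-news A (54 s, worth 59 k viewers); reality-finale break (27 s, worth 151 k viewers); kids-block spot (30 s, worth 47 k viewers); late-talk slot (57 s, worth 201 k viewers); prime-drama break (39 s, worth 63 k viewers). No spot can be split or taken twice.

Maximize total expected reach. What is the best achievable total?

By expected reach per s: evening-news bumper 6.78, reality-finale break 5.59, late-talk slot 3.53 lead.
Evening-news bumper + documentary slot + reality-finale break + late-talk slot uses 169 of the 175 s and totals 693.
Next best is evening-news bumper + sports pregame + reality-finale break + late-talk slot at 633 (152 s) — short by 60.

693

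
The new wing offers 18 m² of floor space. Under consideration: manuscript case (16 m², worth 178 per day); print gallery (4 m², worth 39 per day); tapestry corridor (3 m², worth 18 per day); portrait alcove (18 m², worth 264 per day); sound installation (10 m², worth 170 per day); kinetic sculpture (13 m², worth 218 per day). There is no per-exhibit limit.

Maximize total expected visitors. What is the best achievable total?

By expected visitors per m²: sound installation 17.00, kinetic sculpture 16.77, portrait alcove 14.67, manuscript case 11.12 lead.
Taking the top-ratio exhibits first gives 2×print gallery + sound installation for 248 (18 m²).
Dropping 2×print gallery and sound installation frees 18 m²; slotting in portrait alcove (18 m²) lifts the total to 264 at 18 m².

264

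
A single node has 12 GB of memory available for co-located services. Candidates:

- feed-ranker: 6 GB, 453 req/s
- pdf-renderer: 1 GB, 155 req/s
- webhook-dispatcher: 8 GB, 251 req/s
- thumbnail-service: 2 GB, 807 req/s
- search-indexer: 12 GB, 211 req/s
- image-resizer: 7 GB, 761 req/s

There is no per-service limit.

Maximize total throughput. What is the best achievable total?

By throughput per GB: thumbnail-service 403.50, pdf-renderer 155.00, image-resizer 108.71 lead.
Best packing: 6×thumbnail-service — 12 GB, 4842 total.
That's the maximum — no swap from here does better than 4842.

4842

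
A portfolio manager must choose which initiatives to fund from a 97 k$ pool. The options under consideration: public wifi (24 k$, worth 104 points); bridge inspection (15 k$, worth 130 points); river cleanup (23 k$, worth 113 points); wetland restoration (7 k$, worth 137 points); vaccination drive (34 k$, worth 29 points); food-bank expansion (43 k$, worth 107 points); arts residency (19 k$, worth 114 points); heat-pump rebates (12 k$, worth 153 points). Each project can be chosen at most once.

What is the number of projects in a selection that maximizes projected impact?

Optimal total is 647.
One optimal bundle: bridge inspection + river cleanup + wetland restoration + arts residency + heat-pump rebates (76 k$).
Any selection reaching 647 contains exactly 5 projects.

5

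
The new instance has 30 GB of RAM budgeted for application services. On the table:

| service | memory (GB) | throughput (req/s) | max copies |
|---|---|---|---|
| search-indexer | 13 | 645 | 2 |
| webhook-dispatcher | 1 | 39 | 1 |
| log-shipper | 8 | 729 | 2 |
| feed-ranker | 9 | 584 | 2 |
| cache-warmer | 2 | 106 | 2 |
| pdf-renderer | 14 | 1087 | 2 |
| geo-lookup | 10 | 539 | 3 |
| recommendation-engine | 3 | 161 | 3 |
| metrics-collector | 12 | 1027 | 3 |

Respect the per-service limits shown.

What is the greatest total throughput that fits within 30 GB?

2591

Taking 2×log-shipper + cache-warmer + metrics-collector: 30 GB used, 2591 in throughput.
That's the maximum — no swap from here does better than 2591.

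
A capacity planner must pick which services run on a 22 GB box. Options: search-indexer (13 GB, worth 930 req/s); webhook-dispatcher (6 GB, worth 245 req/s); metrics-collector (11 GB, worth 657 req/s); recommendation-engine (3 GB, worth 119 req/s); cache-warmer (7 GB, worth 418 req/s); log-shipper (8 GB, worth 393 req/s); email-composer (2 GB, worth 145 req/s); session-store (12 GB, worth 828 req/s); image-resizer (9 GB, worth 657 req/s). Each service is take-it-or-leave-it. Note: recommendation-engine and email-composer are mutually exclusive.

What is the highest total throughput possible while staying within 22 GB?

1587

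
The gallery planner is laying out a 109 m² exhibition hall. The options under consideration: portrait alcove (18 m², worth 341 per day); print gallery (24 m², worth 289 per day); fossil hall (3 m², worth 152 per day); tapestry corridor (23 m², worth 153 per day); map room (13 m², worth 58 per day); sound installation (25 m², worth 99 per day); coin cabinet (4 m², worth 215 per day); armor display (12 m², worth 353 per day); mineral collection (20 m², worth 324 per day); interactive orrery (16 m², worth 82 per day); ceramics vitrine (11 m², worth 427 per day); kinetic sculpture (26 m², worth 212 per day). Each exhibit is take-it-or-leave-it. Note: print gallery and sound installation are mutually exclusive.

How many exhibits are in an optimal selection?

Optimal total is 2183.
portrait alcove + print gallery + fossil hall + coin cabinet + armor display + mineral collection + interactive orrery + ceramics vitrine hits 2183 at 108 m².
All optima have 8 exhibits.

8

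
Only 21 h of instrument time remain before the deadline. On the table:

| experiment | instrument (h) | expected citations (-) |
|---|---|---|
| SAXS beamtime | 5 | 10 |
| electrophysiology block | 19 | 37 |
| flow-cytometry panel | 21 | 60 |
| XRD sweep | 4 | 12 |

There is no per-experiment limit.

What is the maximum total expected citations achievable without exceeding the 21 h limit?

Best packing: flow-cytometry panel — 21 h, 60 total.
That's the maximum — no swap from here does better than 60.

60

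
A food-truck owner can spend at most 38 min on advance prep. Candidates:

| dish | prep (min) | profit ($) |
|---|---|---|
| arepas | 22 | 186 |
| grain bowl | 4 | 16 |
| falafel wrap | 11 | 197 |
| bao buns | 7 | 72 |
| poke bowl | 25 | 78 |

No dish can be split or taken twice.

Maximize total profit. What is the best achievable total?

399

Taking the top-ratio dishes first gives grain bowl + falafel wrap + bao buns for 285 (22 min).
The 7 min tied up in bao buns is better spent on arepas — total rises to 399 (37 min).
The closest alternative, arepas + falafel wrap, reaches only 383.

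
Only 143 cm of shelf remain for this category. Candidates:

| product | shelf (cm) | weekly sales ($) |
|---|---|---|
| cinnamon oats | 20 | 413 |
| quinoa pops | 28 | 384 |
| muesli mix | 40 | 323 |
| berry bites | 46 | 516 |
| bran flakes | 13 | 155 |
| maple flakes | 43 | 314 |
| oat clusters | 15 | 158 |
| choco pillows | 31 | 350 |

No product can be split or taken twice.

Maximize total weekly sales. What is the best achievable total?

1821

Filling by ratio: cinnamon oats + quinoa pops + berry bites + bran flakes + choco pillows for 1818, with 5 cm left unused.
The 13 cm tied up in bran flakes is better spent on oat clusters — total rises to 1821 (140 cm).
Next best is cinnamon oats + quinoa pops + berry bites + bran flakes + choco pillows at 1818 (138 cm) — short by 3.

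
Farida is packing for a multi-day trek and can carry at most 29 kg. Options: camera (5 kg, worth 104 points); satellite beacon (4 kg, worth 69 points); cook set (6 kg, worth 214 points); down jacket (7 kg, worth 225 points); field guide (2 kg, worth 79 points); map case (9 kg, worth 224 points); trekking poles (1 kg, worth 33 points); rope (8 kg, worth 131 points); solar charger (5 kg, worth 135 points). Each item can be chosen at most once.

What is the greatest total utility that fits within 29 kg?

877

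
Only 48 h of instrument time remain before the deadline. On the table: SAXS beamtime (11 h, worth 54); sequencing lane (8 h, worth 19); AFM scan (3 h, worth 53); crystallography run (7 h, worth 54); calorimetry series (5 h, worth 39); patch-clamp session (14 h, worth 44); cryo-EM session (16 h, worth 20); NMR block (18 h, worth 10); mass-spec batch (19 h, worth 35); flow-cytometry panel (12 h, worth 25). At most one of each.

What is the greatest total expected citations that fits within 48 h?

263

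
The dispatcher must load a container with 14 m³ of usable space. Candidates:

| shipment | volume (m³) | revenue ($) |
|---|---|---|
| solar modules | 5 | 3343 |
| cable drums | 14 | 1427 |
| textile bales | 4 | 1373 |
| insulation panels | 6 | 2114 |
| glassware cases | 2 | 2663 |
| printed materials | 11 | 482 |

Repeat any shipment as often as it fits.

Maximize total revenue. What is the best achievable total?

Best packing: 7×glassware cases — 14 m³, 18641 total.

18641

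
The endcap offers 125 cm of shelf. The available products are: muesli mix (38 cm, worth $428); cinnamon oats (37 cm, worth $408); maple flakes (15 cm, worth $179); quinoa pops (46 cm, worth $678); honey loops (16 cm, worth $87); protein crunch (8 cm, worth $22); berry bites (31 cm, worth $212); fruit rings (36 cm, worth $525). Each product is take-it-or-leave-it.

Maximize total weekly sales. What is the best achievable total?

1631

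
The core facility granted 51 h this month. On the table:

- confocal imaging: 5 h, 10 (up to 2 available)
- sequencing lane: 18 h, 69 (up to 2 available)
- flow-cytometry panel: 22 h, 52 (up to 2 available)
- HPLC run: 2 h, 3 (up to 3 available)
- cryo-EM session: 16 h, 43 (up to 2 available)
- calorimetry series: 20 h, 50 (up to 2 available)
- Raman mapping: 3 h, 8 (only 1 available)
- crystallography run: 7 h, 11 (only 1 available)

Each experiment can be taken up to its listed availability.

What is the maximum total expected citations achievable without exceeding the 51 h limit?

169

Density check — sequencing lane 3.83, cryo-EM session 2.69, Raman mapping 2.67 are the best per h.
The ratio ordering already packs tightly: 2×confocal imaging + 2×sequencing lane + HPLC run + Raman mapping, 51 h, 169.
That's the maximum — no swap from here does better than 169.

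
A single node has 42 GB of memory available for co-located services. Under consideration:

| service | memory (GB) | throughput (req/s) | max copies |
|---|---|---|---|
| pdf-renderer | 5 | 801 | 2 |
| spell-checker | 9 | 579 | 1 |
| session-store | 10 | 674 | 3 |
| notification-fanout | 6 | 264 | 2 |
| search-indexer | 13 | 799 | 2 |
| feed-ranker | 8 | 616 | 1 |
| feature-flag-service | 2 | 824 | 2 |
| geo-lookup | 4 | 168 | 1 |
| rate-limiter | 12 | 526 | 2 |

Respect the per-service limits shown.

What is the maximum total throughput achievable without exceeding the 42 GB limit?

5214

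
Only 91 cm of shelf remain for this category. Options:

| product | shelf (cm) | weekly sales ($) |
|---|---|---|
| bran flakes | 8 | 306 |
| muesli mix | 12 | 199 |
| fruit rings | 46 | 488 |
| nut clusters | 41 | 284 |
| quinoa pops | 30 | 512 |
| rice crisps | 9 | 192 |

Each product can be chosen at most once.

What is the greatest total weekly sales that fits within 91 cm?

The ratio heuristic lands on bran flakes + muesli mix + quinoa pops + rice crisps (1209) but leaves 32 cm idle.
Dropping muesli mix and rice crisps frees 21 cm; slotting in fruit rings (46 cm) lifts the total to 1306 at 84 cm.

1306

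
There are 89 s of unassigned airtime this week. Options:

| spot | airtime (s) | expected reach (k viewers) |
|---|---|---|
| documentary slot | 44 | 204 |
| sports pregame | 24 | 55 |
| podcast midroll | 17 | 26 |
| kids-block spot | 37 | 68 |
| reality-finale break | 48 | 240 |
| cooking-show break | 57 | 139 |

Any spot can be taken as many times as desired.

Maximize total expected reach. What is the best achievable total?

408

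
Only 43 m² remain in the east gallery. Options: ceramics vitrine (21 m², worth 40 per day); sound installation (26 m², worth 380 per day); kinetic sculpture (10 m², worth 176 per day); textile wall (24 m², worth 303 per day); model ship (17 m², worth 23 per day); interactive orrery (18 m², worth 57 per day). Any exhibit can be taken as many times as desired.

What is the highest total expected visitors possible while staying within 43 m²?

704

Best packing: 4×kinetic sculpture — 40 m², 704 total.
Every other selection either busts 43 m² or fails to beat 704.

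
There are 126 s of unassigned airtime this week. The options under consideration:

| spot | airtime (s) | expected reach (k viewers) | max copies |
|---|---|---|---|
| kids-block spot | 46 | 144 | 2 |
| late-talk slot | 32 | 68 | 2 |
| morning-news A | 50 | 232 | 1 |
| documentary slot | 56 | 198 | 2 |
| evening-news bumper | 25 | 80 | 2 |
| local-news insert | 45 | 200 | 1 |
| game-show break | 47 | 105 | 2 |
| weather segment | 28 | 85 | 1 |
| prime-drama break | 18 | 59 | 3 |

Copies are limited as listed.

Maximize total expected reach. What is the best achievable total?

517

Greedy by ratio would take morning-news A + local-news insert + prime-drama break: 113 s used, total 491.
Dropping prime-drama break frees 18 s; slotting in weather segment (28 s) lifts the total to 517 at 123 s.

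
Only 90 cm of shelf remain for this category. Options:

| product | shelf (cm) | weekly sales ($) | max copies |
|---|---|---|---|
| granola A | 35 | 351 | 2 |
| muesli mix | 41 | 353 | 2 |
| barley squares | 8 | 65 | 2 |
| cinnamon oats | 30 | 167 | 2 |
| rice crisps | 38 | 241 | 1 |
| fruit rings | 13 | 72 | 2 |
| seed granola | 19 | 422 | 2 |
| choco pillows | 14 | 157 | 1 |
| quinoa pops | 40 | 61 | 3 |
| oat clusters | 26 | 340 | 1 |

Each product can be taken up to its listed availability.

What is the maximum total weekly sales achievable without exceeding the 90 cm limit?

By weekly sales per cm: seed granola 22.21, oat clusters 13.08, choco pillows 11.21 lead.
Barley squares + 2×seed granola + choco pillows + oat clusters uses 86 of the 90 cm and totals 1406.
Every other selection either busts 90 cm or exceeds an availability limit or fails to beat 1406.

1406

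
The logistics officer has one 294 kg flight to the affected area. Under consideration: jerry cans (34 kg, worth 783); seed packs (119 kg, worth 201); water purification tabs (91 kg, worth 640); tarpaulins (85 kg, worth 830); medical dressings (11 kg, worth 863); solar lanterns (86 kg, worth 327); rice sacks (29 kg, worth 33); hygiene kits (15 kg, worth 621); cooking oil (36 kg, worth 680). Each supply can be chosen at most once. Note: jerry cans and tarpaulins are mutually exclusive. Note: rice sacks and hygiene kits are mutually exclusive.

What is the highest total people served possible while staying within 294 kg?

Jerry cans + water purification tabs + medical dressings + solar lanterns + hygiene kits + cooking oil uses 273 of the 294 kg and totals 3914.
Runner-up water purification tabs + tarpaulins + medical dressings + hygiene kits + cooking oil tops out at 3634.

3914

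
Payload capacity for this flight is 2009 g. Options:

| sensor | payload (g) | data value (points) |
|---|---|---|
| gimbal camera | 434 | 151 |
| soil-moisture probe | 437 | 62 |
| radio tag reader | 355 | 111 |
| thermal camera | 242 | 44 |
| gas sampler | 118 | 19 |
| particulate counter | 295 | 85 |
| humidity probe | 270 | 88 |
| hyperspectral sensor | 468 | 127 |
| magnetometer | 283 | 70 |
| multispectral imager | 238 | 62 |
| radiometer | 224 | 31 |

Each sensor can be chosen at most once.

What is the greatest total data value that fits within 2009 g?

586

Ranking by ratio (data value/g): gimbal camera 0.35, humidity probe 0.33, radio tag reader 0.31.
Taking the top-ratio sensors first gives gimbal camera + radio tag reader + gas sampler + particulate counter + humidity probe + hyperspectral sensor for 581 (1940 g).
Replace hyperspectral sensor with magnetometer + multispectral imager: the trade gains 5 net, giving 586 at 1993 g.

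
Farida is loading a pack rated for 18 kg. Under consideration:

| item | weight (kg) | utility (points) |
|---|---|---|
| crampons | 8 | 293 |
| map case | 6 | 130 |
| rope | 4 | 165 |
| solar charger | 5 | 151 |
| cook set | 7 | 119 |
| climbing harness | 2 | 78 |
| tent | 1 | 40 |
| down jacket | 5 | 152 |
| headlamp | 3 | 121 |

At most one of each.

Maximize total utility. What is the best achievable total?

The ratio ordering already packs tightly: crampons + rope + climbing harness + tent + headlamp, 18 kg, 697.
Every other selection either busts 18 kg or fails to beat 697.

697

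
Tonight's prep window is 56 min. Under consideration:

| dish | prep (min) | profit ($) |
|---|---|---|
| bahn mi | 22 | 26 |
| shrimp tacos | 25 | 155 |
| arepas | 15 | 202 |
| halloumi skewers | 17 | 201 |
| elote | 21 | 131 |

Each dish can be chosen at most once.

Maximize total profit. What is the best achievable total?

534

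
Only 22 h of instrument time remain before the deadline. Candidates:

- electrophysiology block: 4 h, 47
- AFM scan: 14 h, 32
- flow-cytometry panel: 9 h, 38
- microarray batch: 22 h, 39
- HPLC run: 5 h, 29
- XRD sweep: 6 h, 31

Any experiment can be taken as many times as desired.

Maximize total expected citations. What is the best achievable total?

By expected citations per h: electrophysiology block 11.75, HPLC run 5.80, XRD sweep 5.17, flow-cytometry panel 4.22 lead.
Best packing: 5×electrophysiology block — 20 h, 235 total.

235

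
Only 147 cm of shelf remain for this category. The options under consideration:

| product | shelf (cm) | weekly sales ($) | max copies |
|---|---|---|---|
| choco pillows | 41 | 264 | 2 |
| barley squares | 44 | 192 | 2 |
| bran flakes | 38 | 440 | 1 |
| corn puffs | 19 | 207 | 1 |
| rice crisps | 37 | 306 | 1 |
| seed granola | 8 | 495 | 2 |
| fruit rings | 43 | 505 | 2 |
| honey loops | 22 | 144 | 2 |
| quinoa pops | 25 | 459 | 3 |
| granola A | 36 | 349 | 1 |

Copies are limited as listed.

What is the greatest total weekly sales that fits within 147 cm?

By weekly sales per cm: seed granola 61.88, quinoa pops 18.36, fruit rings 11.74, bran flakes 11.58 lead.
Greedy by ratio would take 2×seed granola + fruit rings + 3×quinoa pops: 134 cm used, total 2872.
The 43 cm tied up in fruit rings is better spent on corn puffs + granola A — total rises to 2923 (146 cm).
Every other selection either busts 147 cm or exceeds an availability limit or fails to beat 2923.

2923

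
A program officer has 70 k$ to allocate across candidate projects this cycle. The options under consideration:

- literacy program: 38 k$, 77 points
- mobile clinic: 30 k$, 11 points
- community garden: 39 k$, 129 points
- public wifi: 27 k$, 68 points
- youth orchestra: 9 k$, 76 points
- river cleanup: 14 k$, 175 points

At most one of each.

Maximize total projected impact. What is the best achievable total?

Density check — river cleanup 12.50, youth orchestra 8.44, community garden 3.31 are the best per k$.
Best packing: community garden + youth orchestra + river cleanup — 62 k$, 380 total.
No other feasible combination exceeds 380.

380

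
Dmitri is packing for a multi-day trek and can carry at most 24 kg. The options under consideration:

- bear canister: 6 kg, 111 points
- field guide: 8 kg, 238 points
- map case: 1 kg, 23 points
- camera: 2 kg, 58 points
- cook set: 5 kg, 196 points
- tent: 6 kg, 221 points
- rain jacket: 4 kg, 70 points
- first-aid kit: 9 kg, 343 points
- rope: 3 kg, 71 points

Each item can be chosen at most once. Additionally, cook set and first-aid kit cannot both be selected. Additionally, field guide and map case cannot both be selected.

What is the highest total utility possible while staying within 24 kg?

802

Best packing: field guide + tent + first-aid kit — 23 kg, 802 total.
Every other selection either busts 24 kg or breaks a pairing rule or fails to beat 802.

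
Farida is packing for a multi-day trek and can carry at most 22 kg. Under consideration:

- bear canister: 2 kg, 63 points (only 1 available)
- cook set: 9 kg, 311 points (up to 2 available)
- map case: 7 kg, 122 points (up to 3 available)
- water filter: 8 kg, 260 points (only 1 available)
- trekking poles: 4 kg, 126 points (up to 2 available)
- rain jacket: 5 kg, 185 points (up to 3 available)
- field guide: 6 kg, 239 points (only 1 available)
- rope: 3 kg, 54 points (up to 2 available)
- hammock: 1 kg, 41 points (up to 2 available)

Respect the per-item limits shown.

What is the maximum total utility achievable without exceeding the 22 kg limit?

835

A density-first pass picks bear canister + 2×rain jacket + field guide + 2×hammock — 754 at 20 kg.
The 3 kg tied up in bear canister and hammock is better spent on rain jacket — total rises to 835 (22 kg).
Nothing else within 22 kg beats 835.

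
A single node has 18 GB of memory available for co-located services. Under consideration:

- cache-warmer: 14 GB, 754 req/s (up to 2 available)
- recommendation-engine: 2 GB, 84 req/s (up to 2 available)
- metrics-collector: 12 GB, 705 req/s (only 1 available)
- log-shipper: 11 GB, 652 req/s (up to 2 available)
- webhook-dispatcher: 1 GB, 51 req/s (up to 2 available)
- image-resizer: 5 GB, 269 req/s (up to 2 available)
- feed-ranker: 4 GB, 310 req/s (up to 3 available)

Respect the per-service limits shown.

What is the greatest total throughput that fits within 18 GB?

1250

Density check — feed-ranker 77.50, log-shipper 59.27, metrics-collector 58.75, cache-warmer 53.86 are the best per GB.
The ratio ordering already packs tightly: webhook-dispatcher + image-resizer + 3×feed-ranker, 18 GB, 1250.
Nothing else within 18 GB beats 1250.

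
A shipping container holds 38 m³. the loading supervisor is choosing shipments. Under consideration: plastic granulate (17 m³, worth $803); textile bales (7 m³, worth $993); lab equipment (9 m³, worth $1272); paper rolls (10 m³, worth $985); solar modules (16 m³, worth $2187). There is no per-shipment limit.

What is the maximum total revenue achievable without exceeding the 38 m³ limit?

5244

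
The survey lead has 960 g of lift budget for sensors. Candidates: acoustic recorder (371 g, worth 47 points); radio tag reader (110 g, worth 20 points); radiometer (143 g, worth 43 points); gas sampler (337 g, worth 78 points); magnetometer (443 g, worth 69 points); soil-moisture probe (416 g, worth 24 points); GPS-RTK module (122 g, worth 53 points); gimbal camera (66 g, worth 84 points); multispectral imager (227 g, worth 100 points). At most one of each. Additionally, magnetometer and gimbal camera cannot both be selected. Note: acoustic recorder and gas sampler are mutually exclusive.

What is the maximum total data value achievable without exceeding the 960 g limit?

358

Best packing: radiometer + gas sampler + GPS-RTK module + gimbal camera + multispectral imager — 895 g, 358 total.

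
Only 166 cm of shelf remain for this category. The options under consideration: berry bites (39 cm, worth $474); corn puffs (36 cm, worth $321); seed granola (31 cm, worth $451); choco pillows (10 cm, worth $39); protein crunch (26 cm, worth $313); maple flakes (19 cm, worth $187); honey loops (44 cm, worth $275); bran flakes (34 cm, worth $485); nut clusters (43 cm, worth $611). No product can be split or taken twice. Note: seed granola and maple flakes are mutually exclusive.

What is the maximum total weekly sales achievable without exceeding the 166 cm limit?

2070

Berry bites + protein crunch + maple flakes + bran flakes + nut clusters uses 161 of the 166 cm and totals 2070.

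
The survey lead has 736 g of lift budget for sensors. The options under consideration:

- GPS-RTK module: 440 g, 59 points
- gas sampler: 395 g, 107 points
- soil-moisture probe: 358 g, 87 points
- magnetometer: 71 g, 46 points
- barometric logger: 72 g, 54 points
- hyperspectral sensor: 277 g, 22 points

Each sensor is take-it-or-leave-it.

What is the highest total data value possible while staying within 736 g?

Best packing: gas sampler + magnetometer + barometric logger — 538 g, 207 total.
An exhaustive check of the 64 subsets confirms 207.

207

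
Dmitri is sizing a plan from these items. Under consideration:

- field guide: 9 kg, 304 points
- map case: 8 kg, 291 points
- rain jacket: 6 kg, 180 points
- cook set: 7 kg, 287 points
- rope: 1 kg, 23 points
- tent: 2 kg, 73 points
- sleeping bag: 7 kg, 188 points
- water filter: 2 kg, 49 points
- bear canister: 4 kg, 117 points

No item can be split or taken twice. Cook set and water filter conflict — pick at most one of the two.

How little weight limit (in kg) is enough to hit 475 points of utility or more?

13

Look for the lowest-weight combination reaching 475.
cook set + tent + bear canister reaches 477 using 13 kg.
Below 13 kg the best achievable stays under 475.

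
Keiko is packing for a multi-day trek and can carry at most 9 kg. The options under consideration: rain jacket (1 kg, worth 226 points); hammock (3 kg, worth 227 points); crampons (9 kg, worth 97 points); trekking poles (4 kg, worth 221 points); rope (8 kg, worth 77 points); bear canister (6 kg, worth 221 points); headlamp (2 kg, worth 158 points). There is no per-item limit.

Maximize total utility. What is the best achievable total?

By utility per kg: rain jacket 226.00, headlamp 79.00, hammock 75.67 lead.
The ratio ordering already packs tightly: 9×rain jacket, 9 kg, 2034.
No other feasible combination exceeds 2034.

2034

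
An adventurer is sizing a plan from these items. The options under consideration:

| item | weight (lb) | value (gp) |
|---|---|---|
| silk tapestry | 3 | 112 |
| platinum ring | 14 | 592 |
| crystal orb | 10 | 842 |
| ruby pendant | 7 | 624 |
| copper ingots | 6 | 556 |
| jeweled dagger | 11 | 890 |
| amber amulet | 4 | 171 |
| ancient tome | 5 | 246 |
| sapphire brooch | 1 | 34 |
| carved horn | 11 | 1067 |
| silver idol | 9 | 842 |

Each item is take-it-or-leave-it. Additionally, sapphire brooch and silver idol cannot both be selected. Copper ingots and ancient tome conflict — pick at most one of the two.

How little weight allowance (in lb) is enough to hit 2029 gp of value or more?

24

Need the lightest bundle worth ≥ 2029.
Taking ruby pendant + copper ingots + jeweled dagger gives 2070 (≥ 2029) for 24 lb.
Any bundle with less than 24 lb falls short of 2029.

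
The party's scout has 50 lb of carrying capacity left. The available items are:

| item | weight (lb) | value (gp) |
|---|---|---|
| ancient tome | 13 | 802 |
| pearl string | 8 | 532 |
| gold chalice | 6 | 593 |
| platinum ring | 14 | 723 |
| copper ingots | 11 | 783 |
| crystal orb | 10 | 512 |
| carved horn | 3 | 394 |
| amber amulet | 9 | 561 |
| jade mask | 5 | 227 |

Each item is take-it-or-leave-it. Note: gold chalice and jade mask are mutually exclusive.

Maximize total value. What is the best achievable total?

3665

Ancient tome + pearl string + gold chalice + copper ingots + carved horn + amber amulet uses 50 of the 50 lb and totals 3665.
Nothing else feasible within 50 lb beats 3665.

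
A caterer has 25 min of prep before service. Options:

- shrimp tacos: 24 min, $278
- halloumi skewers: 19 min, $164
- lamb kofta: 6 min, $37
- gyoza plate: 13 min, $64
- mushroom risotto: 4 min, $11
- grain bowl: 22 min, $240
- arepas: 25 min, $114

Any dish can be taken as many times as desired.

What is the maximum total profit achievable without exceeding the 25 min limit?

278

By profit per min: shrimp tacos 11.58, grain bowl 10.91, halloumi skewers 8.63 lead.
Shrimp tacos uses 24 of the 25 min and totals 278.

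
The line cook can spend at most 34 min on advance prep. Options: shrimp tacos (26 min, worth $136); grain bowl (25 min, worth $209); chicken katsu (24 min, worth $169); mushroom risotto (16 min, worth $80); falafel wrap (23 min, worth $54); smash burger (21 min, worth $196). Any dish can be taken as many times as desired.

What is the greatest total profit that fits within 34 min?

209

Greedy by ratio would take smash burger: 21 min used, total 196.
Dropping smash burger frees 21 min; slotting in grain bowl (25 min) lifts the total to 209 at 25 min.
That's the maximum — no swap from here does better than 209.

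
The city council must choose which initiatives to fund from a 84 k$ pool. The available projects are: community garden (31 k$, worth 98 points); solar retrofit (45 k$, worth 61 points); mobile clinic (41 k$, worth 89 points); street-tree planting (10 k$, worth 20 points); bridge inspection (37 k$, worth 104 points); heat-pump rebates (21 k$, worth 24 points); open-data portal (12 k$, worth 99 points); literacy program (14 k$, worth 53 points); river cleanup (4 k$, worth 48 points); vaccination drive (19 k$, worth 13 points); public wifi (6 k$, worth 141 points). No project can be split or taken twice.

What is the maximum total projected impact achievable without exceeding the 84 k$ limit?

Ranking by ratio (projected impact/k$): public wifi 23.50, river cleanup 12.00, open-data portal 8.25, literacy program 3.79.
Taking the top-ratio projects first gives community garden + street-tree planting + open-data portal + literacy program + river cleanup + public wifi for 459 (77 k$).
Replace community garden with bridge inspection: the trade gains 6 net, giving 465 at 83 k$.

465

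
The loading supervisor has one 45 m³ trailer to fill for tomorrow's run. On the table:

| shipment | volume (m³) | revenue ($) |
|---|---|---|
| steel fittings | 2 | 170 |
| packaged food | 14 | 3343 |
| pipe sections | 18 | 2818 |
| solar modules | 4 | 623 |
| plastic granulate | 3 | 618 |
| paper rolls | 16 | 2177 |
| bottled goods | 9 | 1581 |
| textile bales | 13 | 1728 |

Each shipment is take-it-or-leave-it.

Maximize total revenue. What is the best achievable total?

8365

The ratio heuristic lands on packaged food + pipe sections + plastic granulate + bottled goods (8360) but leaves 1 m³ idle.
Replace plastic granulate with solar modules: the trade gains 5 net, giving 8365 at 45 m³.
Nothing else within 45 m³ beats 8365.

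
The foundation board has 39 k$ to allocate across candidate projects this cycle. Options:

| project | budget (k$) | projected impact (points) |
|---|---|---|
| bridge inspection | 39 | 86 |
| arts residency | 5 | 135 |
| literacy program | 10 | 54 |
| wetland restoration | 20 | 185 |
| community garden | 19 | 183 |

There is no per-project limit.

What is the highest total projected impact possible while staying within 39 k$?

The ratio ordering already packs tightly: 7×arts residency, 35 k$, 945.

945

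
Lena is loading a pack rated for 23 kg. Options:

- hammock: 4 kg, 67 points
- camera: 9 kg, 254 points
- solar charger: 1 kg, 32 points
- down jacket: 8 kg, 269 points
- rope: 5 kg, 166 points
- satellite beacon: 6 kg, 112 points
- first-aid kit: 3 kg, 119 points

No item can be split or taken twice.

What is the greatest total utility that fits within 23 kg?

721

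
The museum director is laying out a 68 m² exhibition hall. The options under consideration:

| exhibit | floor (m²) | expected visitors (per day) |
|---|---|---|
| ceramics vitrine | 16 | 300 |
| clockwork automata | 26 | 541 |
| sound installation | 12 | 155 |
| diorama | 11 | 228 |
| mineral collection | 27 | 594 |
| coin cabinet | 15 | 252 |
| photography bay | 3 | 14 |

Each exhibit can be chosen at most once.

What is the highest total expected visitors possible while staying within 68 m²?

Filling by ratio: clockwork automata + diorama + mineral collection + photography bay for 1377, with 1 m² left unused.
Replace diorama and photography bay with coin cabinet: the trade gains 10 net, giving 1387 at 68 m².
Nothing else within 68 m² beats 1387.

1387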